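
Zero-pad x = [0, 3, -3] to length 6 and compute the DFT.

Original 3-point DFT: [0, -5.1962i, 5.1962i]
Zero-padded 6-point DFT provides frequency interpolation.

DFT_6([x, 0, ...]) = [0, 3, -5.1962i, -6, 5.1962i, 3]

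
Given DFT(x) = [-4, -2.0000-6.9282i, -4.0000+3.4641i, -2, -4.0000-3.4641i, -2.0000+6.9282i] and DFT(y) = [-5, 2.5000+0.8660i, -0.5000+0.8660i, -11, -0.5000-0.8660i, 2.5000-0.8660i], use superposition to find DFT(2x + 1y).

By linearity: DFT(2x + 1y) = 2·DFT(x) + 1·DFT(y)
= 2·[-4, -2.0000-6.9282i, -4.0000+3.4641i, -2, -4.0000-3.4641i, -2.0000+6.9282i] + 1·[-5, 2.5000+0.8660i, -0.5000+0.8660i, -11, -0.5000-0.8660i, 2.5000-0.8660i]

Computing element-wise:
Z[0] = 2·(-4) + 1·(-5) = -13
Z[1] = 2·(-2.0000-6.9282i) + 1·(2.5000+0.8660i) = -1.5000-12.9904i
Z[2] = 2·(-4.0000+3.4641i) + 1·(-0.5000+0.8660i) = -8.5000+7.7942i
Z[3] = 2·(-2) + 1·(-11) = -15
Z[4] = 2·(-4.0000-3.4641i) + 1·(-0.5000-0.8660i) = -8.5000-7.7942i
Z[5] = 2·(-2.0000+6.9282i) + 1·(2.5000-0.8660i) = -1.5000+12.9904i

DFT(2x + 1y) = 2·X + 1·Y = [-13, -1.5000-12.9904i, -8.5000+7.7942i, -15, -8.5000-7.7942i, -1.5000+12.9904i]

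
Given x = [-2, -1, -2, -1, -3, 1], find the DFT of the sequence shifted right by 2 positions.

Time shift by 2: X_shifted[k] = ω_6^(2k) · X[k]
Shifted x = [-3, 1, -2, -1, -2, -1]

DFT(x[n-2]) = [-8, -1.7321i, -2.0000-1.7321i, -6, -2.0000+1.7321i, 1.7321i]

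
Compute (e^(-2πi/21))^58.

Since ω_21^21 = 1, powers reduce modulo 21.
58 mod 21 = 16
So ω_21^58 = ω_21^16 = e^(-2πi·16/21)

ω_21^58 = ω_21^16 = 0.0747+0.9972i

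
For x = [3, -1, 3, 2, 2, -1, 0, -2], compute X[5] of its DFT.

X[5] = Σ(n=0 to 7) x[n] · ω_8^(5n) where ω_8 = e^(-2πi/8)
= (3)·ω_8^0 + (-1)·ω_8^5 + (3)·ω_8^10 + (2)·ω_8^15 + (2)·ω_8^20 + (-1)·ω_8^25 + (0)·ω_8^30 + (-2)·ω_8^35

X[5] = 3.8284-0.1716i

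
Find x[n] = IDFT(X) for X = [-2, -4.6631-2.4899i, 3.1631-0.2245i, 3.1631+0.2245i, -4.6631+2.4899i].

x[n] = (1/5) Σ(k=0 to 4) X[k] · e^(2πikn/5)

Computing each x[n]:
x[0] = -1
x[1] = -1
x[2] = 2
x[3] = 1
x[4] = -3

x = [-1, -1, 2, 1, -3]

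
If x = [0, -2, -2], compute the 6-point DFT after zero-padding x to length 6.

Original 3-point DFT: [-4, 2, 2]
Zero-padded 6-point DFT provides frequency interpolation.

DFT_6([x, 0, ...]) = [-4, 3.4641i, 2, 0, 2, -3.4641i]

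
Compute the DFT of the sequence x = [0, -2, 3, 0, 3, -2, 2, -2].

X[k] = Σ(n=0 to 7) x[n] · ω_8^(nk)
where ω_8 = e^(-2πi/8)

Computing each X[k]:
X[0] = 2
X[1] = -4.4142-2.4142i
X[2] = -2+2i
X[3] = -1.5858-0.4142i
X[4] = 14
X[5] = -1.5858+0.4142i
X[6] = -2-2i
X[7] = -4.4142+2.4142i

X = [2, -4.4142-2.4142i, -2+2i, -1.5858-0.4142i, 14, -1.5858+0.4142i, -2-2i, -4.4142+2.4142i]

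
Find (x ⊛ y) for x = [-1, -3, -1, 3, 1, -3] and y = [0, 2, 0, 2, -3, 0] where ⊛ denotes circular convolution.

(x ⊛ y)[n] = Σ(m=0 to 5) x[m] · y[(n-m) mod 6]

Computing each output sample:
(x ⊛ y)[0] = 3
(x ⊛ y)[1] = -9
(x ⊛ y)[2] = -15
(x ⊛ y)[3] = 5
(x ⊛ y)[4] = 3
(x ⊛ y)[5] = 9

x ⊛ y = [3, -9, -15, 5, 3, 9]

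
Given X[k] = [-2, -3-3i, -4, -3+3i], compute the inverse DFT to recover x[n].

x[n] = (1/4) Σ(k=0 to 3) X[k] · e^(2πikn/4)

Computing each x[n]:
x[0] = -3
x[1] = 2
x[2] = 0
x[3] = -1

x = [-3, 2, 0, -1]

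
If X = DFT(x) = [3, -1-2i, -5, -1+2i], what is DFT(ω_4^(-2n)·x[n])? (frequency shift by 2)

Modulation property: DFT(ω_4^(-2n)·x[n]) = X[(k-2) mod 4], so circularly shift X by 2 positions.

X[k-2] = [-5, -1+2i, 3, -1-2i]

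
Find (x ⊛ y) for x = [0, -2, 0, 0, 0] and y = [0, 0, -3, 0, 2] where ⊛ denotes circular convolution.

(x ⊛ y)[n] = Σ(m=0 to 4) x[m] · y[(n-m) mod 5]

Computing each output sample:
(x ⊛ y)[0] = -4
(x ⊛ y)[1] = 0
(x ⊛ y)[2] = 0
(x ⊛ y)[3] = 6
(x ⊛ y)[4] = 0

x ⊛ y = [-4, 0, 0, 6, 0]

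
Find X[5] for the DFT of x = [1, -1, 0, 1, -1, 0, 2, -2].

X[5] = Σ(n=0 to 7) x[n] · ω_8^(5n) where ω_8 = e^(-2πi/8)
= (1)·ω_8^0 + (-1)·ω_8^5 + (0)·ω_8^10 + (1)·ω_8^15 + (-1)·ω_8^20 + (0)·ω_8^25 + (2)·ω_8^30 + (-2)·ω_8^35

X[5] = 4.8284+3.4142i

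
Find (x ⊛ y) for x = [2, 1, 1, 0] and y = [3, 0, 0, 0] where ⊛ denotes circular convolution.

(x ⊛ y)[n] = Σ(m=0 to 3) x[m] · y[(n-m) mod 4]

Computing each output sample:
(x ⊛ y)[0] = 6
(x ⊛ y)[1] = 3
(x ⊛ y)[2] = 3
(x ⊛ y)[3] = 0

x ⊛ y = [6, 3, 3, 0]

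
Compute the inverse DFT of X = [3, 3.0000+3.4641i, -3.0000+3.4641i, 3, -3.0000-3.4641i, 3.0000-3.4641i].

x[n] = (1/6) Σ(k=0 to 5) X[k] · e^(2πikn/6)

Computing each x[n]:
x[0] = 1
x[1] = -1
x[2] = 1
x[3] = -2
x[4] = 1
x[5] = 3

x = [1, -1, 1, -2, 1, 3]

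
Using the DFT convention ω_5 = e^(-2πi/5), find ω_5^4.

ω_5^4 = e^(-2πi·4/5)
= cos(-2π·4/5) + i·sin(-2π·4/5)
= cos(-8π/5) + i·sin(-8π/5)

ω_5^4 = cos(-8π/5) + i·sin(-8π/5) = 0.3090+0.9511i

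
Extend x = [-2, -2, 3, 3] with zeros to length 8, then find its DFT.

Original 4-point DFT: [2, -5+5i, 0, -5-5i]
Zero-padded 8-point DFT provides frequency interpolation.

DFT_8([x, 0, ...]) = [2, -5.5355-3.7071i, -5+5i, 1.5355+2.2929i, 0, 1.5355-2.2929i, -5-5i, -5.5355+3.7071i]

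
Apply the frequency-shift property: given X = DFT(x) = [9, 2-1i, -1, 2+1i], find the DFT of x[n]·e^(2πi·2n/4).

Modulation property: DFT(ω_4^(-2n)·x[n]) = X[(k-2) mod 4], so circularly shift X by 2 positions.

X[k-2] = [-1, 2+1i, 9, 2-1i]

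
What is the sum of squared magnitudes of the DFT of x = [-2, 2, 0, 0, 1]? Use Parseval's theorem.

Parseval: Σ|x[n]|² = (1/N)Σ|X[k]|², so Σ|X[k]|² = N·Σ|x[n]|² = 5·9.0000

Σ|X[k]|² = N·Σ|x[n]|² = 5·9.0000 = 45.0000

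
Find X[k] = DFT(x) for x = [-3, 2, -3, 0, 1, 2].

X[k] = Σ(n=0 to 5) x[n] · ω_6^(nk)
where ω_6 = e^(-2πi/6)

Computing each X[k]:
X[0] = -1
X[1] = 3.4641i
X[2] = -4.0000-3.4641i
X[3] = -9
X[4] = -4.0000+3.4641i
X[5] = -3.4641i

X = [-1, 3.4641i, -4.0000-3.4641i, -9, -4.0000+3.4641i, -3.4641i]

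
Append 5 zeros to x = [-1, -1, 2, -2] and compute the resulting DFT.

Original 4-point DFT: [-2, -3-1i, 4, -3+1i]
Zero-padded 9-point DFT provides frequency interpolation.

DFT_9([x, 0, ...]) = [-2, -0.4187+0.4052i, -2.0530-1.4313i, -3.5000+2.5981i, 2.4718+3.3596i, 2.4718-3.3596i, -3.5000-2.5981i, -2.0530+1.4313i, -0.4187-0.4052i]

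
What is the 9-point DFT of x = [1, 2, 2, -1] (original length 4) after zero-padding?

Original 4-point DFT: [4, -1-3i, 2, -1+3i]
Zero-padded 9-point DFT provides frequency interpolation.

DFT_9([x, 0, ...]) = [4, 3.3794-2.3892i, -0.0321-3.5197i, -2, 1.1527+1.4676i, 1.1527-1.4676i, -2, -0.0321+3.5197i, 3.3794+2.3892i]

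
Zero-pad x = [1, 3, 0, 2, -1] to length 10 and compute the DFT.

Original 5-point DFT: [5, -2.6287i, -4.2533i, 4.2533i, 2.6287i]
Zero-padded 10-point DFT provides frequency interpolation.

DFT_10([x, 0, ...]) = [5, 3.6180-3.0777i, -2.6287i, 1.3820-0.7265i, -4.2533i, -5, 4.2533i, 1.3820+0.7265i, 2.6287i, 3.6180+3.0777i]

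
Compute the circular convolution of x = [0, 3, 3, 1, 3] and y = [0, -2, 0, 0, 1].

(x ⊛ y)[n] = Σ(m=0 to 4) x[m] · y[(n-m) mod 5]

Computing each output sample:
(x ⊛ y)[0] = -3
(x ⊛ y)[1] = 3
(x ⊛ y)[2] = -5
(x ⊛ y)[3] = -3
(x ⊛ y)[4] = -2

x ⊛ y = [-3, 3, -5, -3, -2]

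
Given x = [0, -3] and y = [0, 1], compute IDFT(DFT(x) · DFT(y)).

(x ⊛ y)[n] = Σ(m=0 to 1) x[m] · y[(n-m) mod 2]

Computing each output sample:
(x ⊛ y)[0] = -3
(x ⊛ y)[1] = 0

x ⊛ y = [-3, 0]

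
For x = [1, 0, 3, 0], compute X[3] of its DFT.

X[3] = Σ(n=0 to 3) x[n] · ω_4^(3n) where ω_4 = e^(-2πi/4)
= (1)·ω_4^0 + (0)·ω_4^3 + (3)·ω_4^6 + (0)·ω_4^9

X[3] = -2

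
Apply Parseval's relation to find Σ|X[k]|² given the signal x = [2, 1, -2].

Parseval: Σ|x[n]|² = (1/N)Σ|X[k]|², so Σ|X[k]|² = N·Σ|x[n]|² = 3·9.0000

Σ|X[k]|² = N·Σ|x[n]|² = 3·9.0000 = 27.0000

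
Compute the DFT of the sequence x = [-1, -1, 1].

X[k] = Σ(n=0 to 2) x[n] · ω_3^(nk)
where ω_3 = e^(-2πi/3)

Computing each X[k]:
X[0] = -1
X[1] = -1.0000+1.7321i
X[2] = -1.0000-1.7321i

X = [-1, -1.0000+1.7321i, -1.0000-1.7321i]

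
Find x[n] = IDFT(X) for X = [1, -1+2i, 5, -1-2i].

x[n] = (1/4) Σ(k=0 to 3) X[k] · e^(2πikn/4)

Computing each x[n]:
x[0] = 1
x[1] = -2
x[2] = 2
x[3] = 0

x = [1, -2, 2, 0]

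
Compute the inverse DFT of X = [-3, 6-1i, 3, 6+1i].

x[n] = (1/4) Σ(k=0 to 3) X[k] · e^(2πikn/4)

Computing each x[n]:
x[0] = 3
x[1] = -1
x[2] = -3
x[3] = -2

x = [3, -1, -3, -2]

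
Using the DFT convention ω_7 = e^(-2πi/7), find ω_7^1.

ω_7^1 = e^(-2πi·1/7)
= cos(-2π·1/7) + i·sin(-2π·1/7)
= cos(-2π/7) + i·sin(-2π/7)

ω_7^1 = cos(-2π/7) + i·sin(-2π/7) = 0.6235-0.7818i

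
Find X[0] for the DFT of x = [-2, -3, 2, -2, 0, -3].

X[0] = Σ(n=0 to 5) x[n] · ω_6^0 = Σ x[n]
= (-2) + (-3) + (2) + (-2) + (0) + (-3)

X[0] = -8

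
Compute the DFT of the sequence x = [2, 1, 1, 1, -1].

X[k] = Σ(n=0 to 4) x[n] · ω_5^(nk)
where ω_5 = e^(-2πi/5)

Computing each X[k]:
X[0] = 4
X[1] = 0.3820-1.9021i
X[2] = 2.6180-1.1756i
X[3] = 2.6180+1.1756i
X[4] = 0.3820+1.9021i

X = [4, 0.3820-1.9021i, 2.6180-1.1756i, 2.6180+1.1756i, 0.3820+1.9021i]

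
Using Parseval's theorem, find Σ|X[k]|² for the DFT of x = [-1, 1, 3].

Parseval: Σ|x[n]|² = (1/N)Σ|X[k]|², so Σ|X[k]|² = N·Σ|x[n]|² = 3·11.0000

Σ|X[k]|² = N·Σ|x[n]|² = 3·11.0000 = 33.0000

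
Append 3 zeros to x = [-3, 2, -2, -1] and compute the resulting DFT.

Original 4-point DFT: [-4, -1-3i, -6, -1+3i]
Zero-padded 7-point DFT provides frequency interpolation.

DFT_7([x, 0, ...]) = [-4, -0.4070+0.8201i, -2.2666-3.5995i, -5.8264-1.4565i, -5.8264+1.4565i, -2.2666+3.5995i, -0.4070-0.8201i]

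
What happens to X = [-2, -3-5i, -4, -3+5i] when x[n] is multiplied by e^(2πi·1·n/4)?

Modulation property: DFT(ω_4^(-1n)·x[n]) = X[(k-1) mod 4], so circularly shift X by 1 positions.

X[k-1] = [-3+5i, -2, -3-5i, -4]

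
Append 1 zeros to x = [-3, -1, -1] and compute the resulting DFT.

Original 3-point DFT: [-5, -2, -2]
Zero-padded 4-point DFT provides frequency interpolation.

DFT_4([x, 0, ...]) = [-5, -2+1i, -3, -2-1i]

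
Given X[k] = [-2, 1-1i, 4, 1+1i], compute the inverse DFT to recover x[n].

x[n] = (1/4) Σ(k=0 to 3) X[k] · e^(2πikn/4)

Computing each x[n]:
x[0] = 1
x[1] = -1
x[2] = 0
x[3] = -2

x = [1, -1, 0, -2]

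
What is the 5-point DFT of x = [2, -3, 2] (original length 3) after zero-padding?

Original 3-point DFT: [1, 2.5000+4.3301i, 2.5000-4.3301i]
Zero-padded 5-point DFT provides frequency interpolation.

DFT_5([x, 0, ...]) = [1, -0.5451+1.6776i, 5.0451+3.6655i, 5.0451-3.6655i, -0.5451-1.6776i]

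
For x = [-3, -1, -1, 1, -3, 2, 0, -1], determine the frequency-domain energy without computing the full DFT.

Parseval: Σ|x[n]|² = (1/N)Σ|X[k]|², so Σ|X[k]|² = N·Σ|x[n]|² = 8·26.0000

Σ|X[k]|² = N·Σ|x[n]|² = 8·26.0000 = 208.0000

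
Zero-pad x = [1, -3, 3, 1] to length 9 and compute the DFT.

Original 4-point DFT: [2, -2+4i, 6, -2-4i]
Zero-padded 9-point DFT provides frequency interpolation.

DFT_9([x, 0, ...]) = [2, -1.2772-1.8921i, -2.8400+2.7944i, 2.0000+5.1962i, 5.6172+2.0884i, 5.6172-2.0884i, 2.0000-5.1962i, -2.8400-2.7944i, -1.2772+1.8921i]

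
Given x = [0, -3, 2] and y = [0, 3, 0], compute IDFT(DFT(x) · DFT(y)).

(x ⊛ y)[n] = Σ(m=0 to 2) x[m] · y[(n-m) mod 3]

Computing each output sample:
(x ⊛ y)[0] = 6
(x ⊛ y)[1] = 0
(x ⊛ y)[2] = -9

x ⊛ y = [6, 0, -9]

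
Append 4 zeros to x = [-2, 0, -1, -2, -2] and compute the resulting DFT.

Original 5-point DFT: [-7, -0.1910-2.4899i, -1.3090-0.2245i, -1.3090+0.2245i, -0.1910+2.4899i]
Zero-padded 9-point DFT provides frequency interpolation.

DFT_9([x, 0, ...]) = [-7, 0.7057+3.4009i, -1.5924-2.6756i, -2.5000+0.8660i, -2.1133-0.8804i, -2.1133+0.8804i, -2.5000-0.8660i, -1.5924+2.6756i, 0.7057-3.4009i]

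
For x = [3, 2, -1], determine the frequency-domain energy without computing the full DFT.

Parseval: Σ|x[n]|² = (1/N)Σ|X[k]|², so Σ|X[k]|² = N·Σ|x[n]|² = 3·14.0000

Σ|X[k]|² = N·Σ|x[n]|² = 3·14.0000 = 42.0000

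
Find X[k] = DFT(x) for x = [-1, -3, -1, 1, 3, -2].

X[k] = Σ(n=0 to 5) x[n] · ω_6^(nk)
where ω_6 = e^(-2πi/6)

Computing each X[k]:
X[0] = -3
X[1] = -5.5000+4.3301i
X[2] = 1.5000-2.5981i
X[3] = 5
X[4] = 1.5000+2.5981i
X[5] = -5.5000-4.3301i

X = [-3, -5.5000+4.3301i, 1.5000-2.5981i, 5, 1.5000+2.5981i, -5.5000-4.3301i]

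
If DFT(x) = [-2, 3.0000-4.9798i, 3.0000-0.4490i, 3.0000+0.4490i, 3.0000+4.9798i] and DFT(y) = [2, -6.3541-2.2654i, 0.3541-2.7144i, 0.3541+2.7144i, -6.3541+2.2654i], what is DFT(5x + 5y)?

By linearity: DFT(5x + 5y) = 5·DFT(x) + 5·DFT(y)
= 5·[-2, 3.0000-4.9798i, 3.0000-0.4490i, 3.0000+0.4490i, 3.0000+4.9798i] + 5·[2, -6.3541-2.2654i, 0.3541-2.7144i, 0.3541+2.7144i, -6.3541+2.2654i]

Computing element-wise:
Z[0] = 5·(-2) + 5·(2) = 0
Z[1] = 5·(3.0000-4.9798i) + 5·(-6.3541-2.2654i) = -16.7705-36.2260i
Z[2] = 5·(3.0000-0.4490i) + 5·(0.3541-2.7144i) = 16.7705-15.8170i
Z[3] = 5·(3.0000+0.4490i) + 5·(0.3541+2.7144i) = 16.7705+15.8170i
Z[4] = 5·(3.0000+4.9798i) + 5·(-6.3541+2.2654i) = -16.7705+36.2260i

DFT(5x + 5y) = 5·X + 5·Y = [0, -16.7705-36.2260i, 16.7705-15.8170i, 16.7705+15.8170i, -16.7705+36.2260i]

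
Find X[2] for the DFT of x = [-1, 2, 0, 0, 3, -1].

X[2] = Σ(n=0 to 5) x[n] · ω_6^(2n) where ω_6 = e^(-2πi/6)
= (-1)·ω_6^0 + (2)·ω_6^2 + (0)·ω_6^4 + (0)·ω_6^6 + (3)·ω_6^8 + (-1)·ω_6^10

X[2] = -3.0000-5.1962i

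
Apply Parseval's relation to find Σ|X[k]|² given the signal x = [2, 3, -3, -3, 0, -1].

Parseval: Σ|x[n]|² = (1/N)Σ|X[k]|², so Σ|X[k]|² = N·Σ|x[n]|² = 6·32.0000

Σ|X[k]|² = N·Σ|x[n]|² = 6·32.0000 = 192.0000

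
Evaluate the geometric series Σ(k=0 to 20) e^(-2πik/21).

Sum of all nth roots of unity equals 0 for n > 1 (geometric series with r ≠ 1).

0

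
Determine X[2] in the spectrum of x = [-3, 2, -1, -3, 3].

X[2] = Σ(n=0 to 4) x[n] · ω_5^(2n) where ω_5 = e^(-2πi/5)
= (-3)·ω_5^0 + (2)·ω_5^2 + (-1)·ω_5^4 + (-3)·ω_5^6 + (3)·ω_5^8

X[2] = -8.2812+2.4899i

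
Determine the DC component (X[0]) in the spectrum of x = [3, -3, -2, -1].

X[0] = Σ(n=0 to 3) x[n] · ω_4^0 = Σ x[n]
= (3) + (-3) + (-2) + (-1)

X[0] = -3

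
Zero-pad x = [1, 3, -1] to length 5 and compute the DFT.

Original 3-point DFT: [3, -3.4641i, 3.4641i]
Zero-padded 5-point DFT provides frequency interpolation.

DFT_5([x, 0, ...]) = [3, 2.7361-2.2654i, -1.7361-2.7144i, -1.7361+2.7144i, 2.7361+2.2654i]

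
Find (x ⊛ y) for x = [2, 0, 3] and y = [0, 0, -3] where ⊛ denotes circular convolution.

(x ⊛ y)[n] = Σ(m=0 to 2) x[m] · y[(n-m) mod 3]

Computing each output sample:
(x ⊛ y)[0] = 0
(x ⊛ y)[1] = -9
(x ⊛ y)[2] = -6

x ⊛ y = [0, -9, -6]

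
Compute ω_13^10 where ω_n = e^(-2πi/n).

ω_13^10 = e^(-2πi·10/13)
= cos(-2π·10/13) + i·sin(-2π·10/13)
= cos(-20π/13) + i·sin(-20π/13)

ω_13^10 = cos(-20π/13) + i·sin(-20π/13) = 0.1205+0.9927i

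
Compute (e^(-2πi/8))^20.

Since ω_8^8 = 1, powers reduce modulo 8.
20 mod 8 = 4
So ω_8^20 = ω_8^4 = e^(-2πi·4/8)

ω_8^20 = ω_8^4 = -1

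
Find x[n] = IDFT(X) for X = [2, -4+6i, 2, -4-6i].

x[n] = (1/4) Σ(k=0 to 3) X[k] · e^(2πikn/4)

Computing each x[n]:
x[0] = -1
x[1] = -3
x[2] = 3
x[3] = 3

x = [-1, -3, 3, 3]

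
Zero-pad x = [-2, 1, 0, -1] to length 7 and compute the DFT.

Original 4-point DFT: [-2, -2-2i, -2, -2+2i]
Zero-padded 7-point DFT provides frequency interpolation.

DFT_7([x, 0, ...]) = [-2, -0.4755-0.3479i, -2.8460-1.7568i, -2.6784+0.5410i, -2.6784-0.5410i, -2.8460+1.7568i, -0.4755+0.3479i]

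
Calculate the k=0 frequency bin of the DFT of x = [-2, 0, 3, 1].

X[0] = Σ(n=0 to 3) x[n] · ω_4^0 = Σ x[n]
= (-2) + (0) + (3) + (1)

X[0] = 2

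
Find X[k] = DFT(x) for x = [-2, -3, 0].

X[k] = Σ(n=0 to 2) x[n] · ω_3^(nk)
where ω_3 = e^(-2πi/3)

Computing each X[k]:
X[0] = -5
X[1] = -0.5000+2.5981i
X[2] = -0.5000-2.5981i

X = [-5, -0.5000+2.5981i, -0.5000-2.5981i]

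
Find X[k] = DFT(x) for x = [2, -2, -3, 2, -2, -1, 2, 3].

X[k] = Σ(n=0 to 7) x[n] · ω_8^(nk)
where ω_8 = e^(-2πi/8)

Computing each X[k]:
X[0] = 1
X[1] = 4.0000+6.4142i
X[2] = 1+8i
X[3] = 4.0000-3.5858i
X[4] = -3
X[5] = 4.0000+3.5858i
X[6] = 1-8i
X[7] = 4.0000-6.4142i

X = [1, 4.0000+6.4142i, 1+8i, 4.0000-3.5858i, -3, 4.0000+3.5858i, 1-8i, 4.0000-6.4142i]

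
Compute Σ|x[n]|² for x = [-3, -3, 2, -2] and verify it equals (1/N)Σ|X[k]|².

Time domain:
Σ|x[n]|² = |-3|² + |-3|² + |2|² + |-2|² = 26.0000

Frequency domain:
(1/4)Σ|X[k]|² = (1/4)(|-6|² + |-5+1i|² + |4|² + |-5-1i|²) = (1/4)·104.0000 = 26.0000

Both sides agree, confirming Parseval's theorem.

Σ|x[n]|² = (1/N)Σ|X[k]|² = 26.0000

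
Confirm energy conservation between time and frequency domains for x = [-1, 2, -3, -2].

Time domain:
Σ|x[n]|² = |-1|² + |2|² + |-3|² + |-2|² = 18.0000

Frequency domain:
(1/4)Σ|X[k]|² = (1/4)(|-4|² + |2-4i|² + |-4|² + |2+4i|²) = (1/4)·72.0000 = 18.0000

Both sides agree, confirming Parseval's theorem.

Σ|x[n]|² = (1/N)Σ|X[k]|² = 18.0000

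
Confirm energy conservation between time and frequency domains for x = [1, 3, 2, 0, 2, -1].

Time domain:
Σ|x[n]|² = |1|² + |3|² + |2|² + |0|² + |2|² + |-1|² = 19.0000

Frequency domain:
(1/6)Σ|X[k]|² = (1/6)(|7|² + |-3.4641i|² + |-2.0000-3.4641i|² + |3|² + |-2.0000+3.4641i|² + |3.4641i|²) = (1/6)·114.0000 = 19.0000

Both sides agree, confirming Parseval's theorem.

Σ|x[n]|² = (1/N)Σ|X[k]|² = 19.0000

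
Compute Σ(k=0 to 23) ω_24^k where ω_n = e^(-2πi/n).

Sum of all nth roots of unity equals 0 for n > 1 (geometric series with r ≠ 1).

0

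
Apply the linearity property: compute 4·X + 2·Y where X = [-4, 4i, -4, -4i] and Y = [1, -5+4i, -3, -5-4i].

By linearity: DFT(4x + 2y) = 4·DFT(x) + 2·DFT(y)
= 4·[-4, 4i, -4, -4i] + 2·[1, -5+4i, -3, -5-4i]

Computing element-wise:
Z[0] = 4·(-4) + 2·(1) = -14
Z[1] = 4·(4i) + 2·(-5+4i) = -10+24i
Z[2] = 4·(-4) + 2·(-3) = -22
Z[3] = 4·(-4i) + 2·(-5-4i) = -10-24i

DFT(4x + 2y) = 4·X + 2·Y = [-14, -10+24i, -22, -10-24i]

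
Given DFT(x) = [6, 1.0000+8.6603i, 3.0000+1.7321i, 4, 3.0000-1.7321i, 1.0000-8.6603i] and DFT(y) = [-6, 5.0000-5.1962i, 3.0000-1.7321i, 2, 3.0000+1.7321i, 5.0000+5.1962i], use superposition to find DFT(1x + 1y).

By linearity: DFT(1x + 1y) = 1·DFT(x) + 1·DFT(y)
= 1·[6, 1.0000+8.6603i, 3.0000+1.7321i, 4, 3.0000-1.7321i, 1.0000-8.6603i] + 1·[-6, 5.0000-5.1962i, 3.0000-1.7321i, 2, 3.0000+1.7321i, 5.0000+5.1962i]

Computing element-wise:
Z[0] = 1·(6) + 1·(-6) = 0
Z[1] = 1·(1.0000+8.6603i) + 1·(5.0000-5.1962i) = 6.0000+3.4641i
Z[2] = 1·(3.0000+1.7321i) + 1·(3.0000-1.7321i) = 6
Z[3] = 1·(4) + 1·(2) = 6
Z[4] = 1·(3.0000-1.7321i) + 1·(3.0000+1.7321i) = 6
Z[5] = 1·(1.0000-8.6603i) + 1·(5.0000+5.1962i) = 6.0000-3.4641i

DFT(1x + 1y) = 1·X + 1·Y = [0, 6.0000+3.4641i, 6, 6, 6, 6.0000-3.4641i]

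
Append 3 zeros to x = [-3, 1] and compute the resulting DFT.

Original 2-point DFT: [-2, -4]
Zero-padded 5-point DFT provides frequency interpolation.

DFT_5([x, 0, ...]) = [-2, -2.6910-0.9511i, -3.8090-0.5878i, -3.8090+0.5878i, -2.6910+0.9511i]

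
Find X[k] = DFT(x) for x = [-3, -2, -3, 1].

X[k] = Σ(n=0 to 3) x[n] · ω_4^(nk)
where ω_4 = e^(-2πi/4)

Computing each X[k]:
X[0] = -7
X[1] = 3i
X[2] = -5
X[3] = -3i

X = [-7, 3i, -5, -3i]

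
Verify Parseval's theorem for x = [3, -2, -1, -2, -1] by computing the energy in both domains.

Time domain:
Σ|x[n]|² = |3|² + |-2|² + |-1|² + |-2|² + |-1|² = 19.0000

Frequency domain:
(1/5)Σ|X[k]|² = (1/5)(|-3|² + |4.5000+0.3633i|² + |4.5000+1.5388i|² + |4.5000-1.5388i|² + |4.5000-0.3633i|²) = (1/5)·95.0000 = 19.0000

Both sides agree, confirming Parseval's theorem.

Σ|x[n]|² = (1/N)Σ|X[k]|² = 19.0000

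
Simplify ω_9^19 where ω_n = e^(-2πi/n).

Since ω_9^9 = 1, powers reduce modulo 9.
19 mod 9 = 1
So ω_9^19 = ω_9^1 = e^(-2πi·1/9)

ω_9^19 = ω_9^1 = 0.7660-0.6428i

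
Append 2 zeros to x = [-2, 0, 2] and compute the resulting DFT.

Original 3-point DFT: [0, -3.0000+1.7321i, -3.0000-1.7321i]
Zero-padded 5-point DFT provides frequency interpolation.

DFT_5([x, 0, ...]) = [0, -3.6180-1.1756i, -1.3820+1.9021i, -1.3820-1.9021i, -3.6180+1.1756i]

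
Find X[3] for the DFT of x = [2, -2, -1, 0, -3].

X[3] = Σ(n=0 to 4) x[n] · ω_5^(3n) where ω_5 = e^(-2πi/5)
= (2)·ω_5^0 + (-2)·ω_5^3 + (-1)·ω_5^6 + (0)·ω_5^9 + (-3)·ω_5^12

X[3] = 5.7361+1.5388i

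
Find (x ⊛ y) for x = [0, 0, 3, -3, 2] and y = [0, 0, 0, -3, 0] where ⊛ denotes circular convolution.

(x ⊛ y)[n] = Σ(m=0 to 4) x[m] · y[(n-m) mod 5]

Computing each output sample:
(x ⊛ y)[0] = -9
(x ⊛ y)[1] = 9
(x ⊛ y)[2] = -6
(x ⊛ y)[3] = 0
(x ⊛ y)[4] = 0

x ⊛ y = [-9, 9, -6, 0, 0]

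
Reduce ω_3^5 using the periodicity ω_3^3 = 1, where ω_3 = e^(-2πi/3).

Since ω_3^3 = 1, powers reduce modulo 3.
5 mod 3 = 2
So ω_3^5 = ω_3^2 = e^(-2πi·2/3)

ω_3^5 = ω_3^2 = -0.5000+0.8660i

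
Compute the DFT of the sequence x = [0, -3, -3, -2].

X[k] = Σ(n=0 to 3) x[n] · ω_4^(nk)
where ω_4 = e^(-2πi/4)

Computing each X[k]:
X[0] = -8
X[1] = 3+1i
X[2] = 2
X[3] = 3-1i

X = [-8, 3+1i, 2, 3-1i]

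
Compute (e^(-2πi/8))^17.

Since ω_8^8 = 1, powers reduce modulo 8.
17 mod 8 = 1
So ω_8^17 = ω_8^1 = e^(-2πi·1/8)

ω_8^17 = ω_8^1 = 0.7071-0.7071i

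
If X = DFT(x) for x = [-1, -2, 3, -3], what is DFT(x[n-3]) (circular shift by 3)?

Time shift by 3: X_shifted[k] = ω_4^(3k) · X[k]
Shifted x = [-2, 3, -3, -1]

DFT(x[n-3]) = [-3, 1-4i, -7, 1+4i]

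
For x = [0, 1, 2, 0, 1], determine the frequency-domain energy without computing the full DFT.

Parseval: Σ|x[n]|² = (1/N)Σ|X[k]|², so Σ|X[k]|² = N·Σ|x[n]|² = 5·6.0000

Σ|X[k]|² = N·Σ|x[n]|² = 5·6.0000 = 30.0000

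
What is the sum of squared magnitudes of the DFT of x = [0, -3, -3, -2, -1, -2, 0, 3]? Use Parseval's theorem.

Parseval: Σ|x[n]|² = (1/N)Σ|X[k]|², so Σ|X[k]|² = N·Σ|x[n]|² = 8·36.0000

Σ|X[k]|² = N·Σ|x[n]|² = 8·36.0000 = 288.0000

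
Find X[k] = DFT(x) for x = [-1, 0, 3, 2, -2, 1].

X[k] = Σ(n=0 to 5) x[n] · ω_6^(nk)
where ω_6 = e^(-2πi/6)

Computing each X[k]:
X[0] = 3
X[1] = -3.0000-3.4641i
X[2] = 5.1962i
X[3] = -3
X[4] = -5.1962i
X[5] = -3.0000+3.4641i

X = [3, -3.0000-3.4641i, 5.1962i, -3, -5.1962i, -3.0000+3.4641i]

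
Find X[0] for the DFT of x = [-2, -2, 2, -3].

X[0] = Σ(n=0 to 3) x[n] · ω_4^0 = Σ x[n]
= (-2) + (-2) + (2) + (-3)

X[0] = -5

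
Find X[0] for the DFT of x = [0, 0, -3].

X[0] = Σ(n=0 to 2) x[n] · ω_3^0 = Σ x[n]
= (0) + (0) + (-3)

X[0] = -3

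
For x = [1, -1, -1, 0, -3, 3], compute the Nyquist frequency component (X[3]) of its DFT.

X[3] = Σ(n=0 to 5) x[n] · ω_6^(3n) where ω_6 = e^(-2πi/6)
= (1)·ω_6^0 + (-1)·ω_6^3 + (-1)·ω_6^6 + (0)·ω_6^9 + (-3)·ω_6^12 + (3)·ω_6^15

X[3] = -5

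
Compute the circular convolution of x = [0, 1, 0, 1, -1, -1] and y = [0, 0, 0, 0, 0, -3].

(x ⊛ y)[n] = Σ(m=0 to 5) x[m] · y[(n-m) mod 6]

Computing each output sample:
(x ⊛ y)[0] = -3
(x ⊛ y)[1] = 0
(x ⊛ y)[2] = -3
(x ⊛ y)[3] = 3
(x ⊛ y)[4] = 3
(x ⊛ y)[5] = 0

x ⊛ y = [-3, 0, -3, 3, 3, 0]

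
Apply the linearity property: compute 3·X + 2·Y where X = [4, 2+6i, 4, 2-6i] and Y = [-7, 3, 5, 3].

By linearity: DFT(3x + 2y) = 3·DFT(x) + 2·DFT(y)
= 3·[4, 2+6i, 4, 2-6i] + 2·[-7, 3, 5, 3]

Computing element-wise:
Z[0] = 3·(4) + 2·(-7) = -2
Z[1] = 3·(2+6i) + 2·(3) = 12+18i
Z[2] = 3·(4) + 2·(5) = 22
Z[3] = 3·(2-6i) + 2·(3) = 12-18i

DFT(3x + 2y) = 3·X + 2·Y = [-2, 12+18i, 22, 12-18i]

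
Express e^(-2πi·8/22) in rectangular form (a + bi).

ω_22^8 = e^(-2πi·8/22)
= cos(-2π·8/22) + i·sin(-2π·8/22)
= cos(-16π/22) + i·sin(-16π/22)

ω_22^8 = cos(-16π/22) + i·sin(-16π/22) = -0.6549-0.7557i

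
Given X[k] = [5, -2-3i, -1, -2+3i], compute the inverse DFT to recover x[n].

x[n] = (1/4) Σ(k=0 to 3) X[k] · e^(2πikn/4)

Computing each x[n]:
x[0] = 0
x[1] = 3
x[2] = 2
x[3] = 0

x = [0, 3, 2, 0]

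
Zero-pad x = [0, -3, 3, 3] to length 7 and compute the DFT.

Original 4-point DFT: [3, -3+6i, 3, -3-6i]
Zero-padded 7-point DFT provides frequency interpolation.

DFT_7([x, 0, ...]) = [3, -5.2409-1.8809i, -0.1649+6.5719i, 3.9058+0.7224i, 3.9058-0.7224i, -0.1649-6.5719i, -5.2409+1.8809i]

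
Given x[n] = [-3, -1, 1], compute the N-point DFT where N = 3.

X[k] = Σ(n=0 to 2) x[n] · ω_3^(nk)
where ω_3 = e^(-2πi/3)

Computing each X[k]:
X[0] = -3
X[1] = -3.0000+1.7321i
X[2] = -3.0000-1.7321i

X = [-3, -3.0000+1.7321i, -3.0000-1.7321i]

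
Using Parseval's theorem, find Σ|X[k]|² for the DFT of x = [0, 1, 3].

Parseval: Σ|x[n]|² = (1/N)Σ|X[k]|², so Σ|X[k]|² = N·Σ|x[n]|² = 3·10.0000

Σ|X[k]|² = N·Σ|x[n]|² = 3·10.0000 = 30.0000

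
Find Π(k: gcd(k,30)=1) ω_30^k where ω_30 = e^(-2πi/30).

The primitive 30th roots of unity are ω_30^k for k coprime to 30: k ∈ {1, 7, 11, 13, 17, 19, 23, 29}
Their product equals the constant term of the cyclotomic polynomial Φ_30(x) up to sign.
For n ≥ 3, the product of all primitive nth roots of unity is 1. (For n=1 it is 1; for n=2 it is -1.)

1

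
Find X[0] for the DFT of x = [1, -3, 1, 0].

X[0] = Σ(n=0 to 3) x[n] · ω_4^0 = Σ x[n]
= (1) + (-3) + (1) + (0)

X[0] = -1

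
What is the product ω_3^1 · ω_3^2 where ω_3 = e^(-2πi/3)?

The primitive 3rd roots of unity are ω_3^k for k coprime to 3: k ∈ {1, 2}
Their product equals the constant term of the cyclotomic polynomial Φ_3(x) up to sign.
For n ≥ 3, the product of all primitive nth roots of unity is 1. (For n=1 it is 1; for n=2 it is -1.)

1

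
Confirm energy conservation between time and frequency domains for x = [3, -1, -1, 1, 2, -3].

Time domain:
Σ|x[n]|² = |3|² + |-1|² + |-1|² + |1|² + |2|² + |-3|² = 25.0000

Frequency domain:
(1/6)Σ|X[k]|² = (1/6)(|1|² + |-0.5000+0.8660i|² + |5.5000-4.3301i|² + |7|² + |5.5000+4.3301i|² + |-0.5000-0.8660i|²) = (1/6)·150.0000 = 25.0000

Both sides agree, confirming Parseval's theorem.

Σ|x[n]|² = (1/N)Σ|X[k]|² = 25.0000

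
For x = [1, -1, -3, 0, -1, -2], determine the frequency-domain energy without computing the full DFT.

Parseval: Σ|x[n]|² = (1/N)Σ|X[k]|², so Σ|X[k]|² = N·Σ|x[n]|² = 6·16.0000

Σ|X[k]|² = N·Σ|x[n]|² = 6·16.0000 = 96.0000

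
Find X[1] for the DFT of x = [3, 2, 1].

X[1] = Σ(n=0 to 2) x[n] · ω_3^(1n) where ω_3 = e^(-2πi/3)
= (3)·ω_3^0 + (2)·ω_3^1 + (1)·ω_3^2

X[1] = 1.5000-0.8660i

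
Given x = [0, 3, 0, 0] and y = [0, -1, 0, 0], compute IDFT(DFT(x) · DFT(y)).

(x ⊛ y)[n] = Σ(m=0 to 3) x[m] · y[(n-m) mod 4]

Computing each output sample:
(x ⊛ y)[0] = 0
(x ⊛ y)[1] = 0
(x ⊛ y)[2] = -3
(x ⊛ y)[3] = 0

x ⊛ y = [0, 0, -3, 0]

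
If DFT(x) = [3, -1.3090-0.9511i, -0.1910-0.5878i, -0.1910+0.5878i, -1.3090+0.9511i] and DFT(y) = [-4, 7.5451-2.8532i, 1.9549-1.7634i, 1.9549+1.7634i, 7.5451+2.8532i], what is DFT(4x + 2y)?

By linearity: DFT(4x + 2y) = 4·DFT(x) + 2·DFT(y)
= 4·[3, -1.3090-0.9511i, -0.1910-0.5878i, -0.1910+0.5878i, -1.3090+0.9511i] + 2·[-4, 7.5451-2.8532i, 1.9549-1.7634i, 1.9549+1.7634i, 7.5451+2.8532i]

Computing element-wise:
Z[0] = 4·(3) + 2·(-4) = 4
Z[1] = 4·(-1.3090-0.9511i) + 2·(7.5451-2.8532i) = 9.8542-9.5108i
Z[2] = 4·(-0.1910-0.5878i) + 2·(1.9549-1.7634i) = 3.1458-5.8780i
Z[3] = 4·(-0.1910+0.5878i) + 2·(1.9549+1.7634i) = 3.1458+5.8780i
Z[4] = 4·(-1.3090+0.9511i) + 2·(7.5451+2.8532i) = 9.8542+9.5108i

DFT(4x + 2y) = 4·X + 2·Y = [4, 9.8542-9.5108i, 3.1458-5.8780i, 3.1458+5.8780i, 9.8542+9.5108i]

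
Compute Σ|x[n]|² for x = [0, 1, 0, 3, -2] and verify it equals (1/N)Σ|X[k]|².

Time domain:
Σ|x[n]|² = |0|² + |1|² + |0|² + |3|² + |-2|² = 14.0000

Frequency domain:
(1/5)Σ|X[k]|² = (1/5)(|2|² + |-2.7361-1.0898i|² + |1.7361-4.6165i|² + |1.7361+4.6165i|² + |-2.7361+1.0898i|²) = (1/5)·70.0000 = 14.0000

Both sides agree, confirming Parseval's theorem.

Σ|x[n]|² = (1/N)Σ|X[k]|² = 14.0000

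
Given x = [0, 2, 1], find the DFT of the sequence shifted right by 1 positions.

Time shift by 1: X_shifted[k] = ω_3^(1k) · X[k]
Shifted x = [1, 0, 2]

DFT(x[n-1]) = [3, 1.7321i, -1.7321i]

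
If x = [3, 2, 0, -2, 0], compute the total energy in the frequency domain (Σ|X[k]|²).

Parseval: Σ|x[n]|² = (1/N)Σ|X[k]|², so Σ|X[k]|² = N·Σ|x[n]|² = 5·17.0000

Σ|X[k]|² = N·Σ|x[n]|² = 5·17.0000 = 85.0000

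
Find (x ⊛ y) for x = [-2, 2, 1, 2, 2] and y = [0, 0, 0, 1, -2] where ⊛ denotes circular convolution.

(x ⊛ y)[n] = Σ(m=0 to 4) x[m] · y[(n-m) mod 5]

Computing each output sample:
(x ⊛ y)[0] = -3
(x ⊛ y)[1] = 0
(x ⊛ y)[2] = -2
(x ⊛ y)[3] = -6
(x ⊛ y)[4] = 6

x ⊛ y = [-3, 0, -2, -6, 6]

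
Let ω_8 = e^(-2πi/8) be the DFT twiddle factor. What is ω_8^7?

ω_8^7 = e^(-2πi·7/8)
= cos(-2π·7/8) + i·sin(-2π·7/8)
= cos(-14π/8) + i·sin(-14π/8)

ω_8^7 = cos(-14π/8) + i·sin(-14π/8) = 0.7071+0.7071i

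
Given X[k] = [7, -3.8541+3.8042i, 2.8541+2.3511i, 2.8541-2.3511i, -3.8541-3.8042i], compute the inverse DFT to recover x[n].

x[n] = (1/5) Σ(k=0 to 4) X[k] · e^(2πikn/5)

Computing each x[n]:
x[0] = 1
x[1] = -2
x[2] = 3
x[3] = 3
x[4] = 2

x = [1, -2, 3, 3, 2]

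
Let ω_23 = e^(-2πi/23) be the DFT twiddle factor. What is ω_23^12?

ω_23^12 = e^(-2πi·12/23)
= cos(-2π·12/23) + i·sin(-2π·12/23)
= cos(-24π/23) + i·sin(-24π/23)

ω_23^12 = cos(-24π/23) + i·sin(-24π/23) = -0.9907+0.1362i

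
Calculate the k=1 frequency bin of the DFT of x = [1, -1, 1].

X[1] = Σ(n=0 to 2) x[n] · ω_3^(1n) where ω_3 = e^(-2πi/3)
= (1)·ω_3^0 + (-1)·ω_3^1 + (1)·ω_3^2

X[1] = 1.0000+1.7321i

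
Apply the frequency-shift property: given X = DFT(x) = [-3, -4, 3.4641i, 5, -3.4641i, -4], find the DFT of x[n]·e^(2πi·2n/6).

Modulation property: DFT(ω_6^(-2n)·x[n]) = X[(k-2) mod 6], so circularly shift X by 2 positions.

X[k-2] = [-3.4641i, -4, -3, -4, 3.4641i, 5]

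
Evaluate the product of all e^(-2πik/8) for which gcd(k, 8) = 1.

The primitive 8th roots of unity are ω_8^k for k coprime to 8: k ∈ {1, 3, 5, 7}
Their product equals the constant term of the cyclotomic polynomial Φ_8(x) up to sign.
For n ≥ 3, the product of all primitive nth roots of unity is 1. (For n=1 it is 1; for n=2 it is -1.)

1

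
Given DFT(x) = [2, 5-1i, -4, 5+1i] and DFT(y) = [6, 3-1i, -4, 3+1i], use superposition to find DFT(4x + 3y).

By linearity: DFT(4x + 3y) = 4·DFT(x) + 3·DFT(y)
= 4·[2, 5-1i, -4, 5+1i] + 3·[6, 3-1i, -4, 3+1i]

Computing element-wise:
Z[0] = 4·(2) + 3·(6) = 26
Z[1] = 4·(5-1i) + 3·(3-1i) = 29-7i
Z[2] = 4·(-4) + 3·(-4) = -28
Z[3] = 4·(5+1i) + 3·(3+1i) = 29+7i

DFT(4x + 3y) = 4·X + 3·Y = [26, 29-7i, -28, 29+7i]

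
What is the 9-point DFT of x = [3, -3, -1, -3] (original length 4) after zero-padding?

Original 4-point DFT: [-4, 4, 8, 4]
Zero-padded 9-point DFT provides frequency interpolation.

DFT_9([x, 0, ...]) = [-4, 2.0282+5.5112i, 4.9187+0.6984i, 2.0000+1.7321i, 6.5530+2.9813i, 6.5530-2.9813i, 2.0000-1.7321i, 4.9187-0.6984i, 2.0282-5.5112i]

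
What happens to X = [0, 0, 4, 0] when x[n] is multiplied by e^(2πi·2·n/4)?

Modulation property: DFT(ω_4^(-2n)·x[n]) = X[(k-2) mod 4], so circularly shift X by 2 positions.

X[k-2] = [4, 0, 0, 0]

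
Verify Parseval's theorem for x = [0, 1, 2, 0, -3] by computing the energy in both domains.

Time domain:
Σ|x[n]|² = |0|² + |1|² + |2|² + |0|² + |-3|² = 14.0000

Frequency domain:
(1/5)Σ|X[k]|² = (1/5)(|0|² + |-2.2361-4.9798i|² + |2.2361-0.4490i|² + |2.2361+0.4490i|² + |-2.2361+4.9798i|²) = (1/5)·70.0000 = 14.0000

Both sides agree, confirming Parseval's theorem.

Σ|x[n]|² = (1/N)Σ|X[k]|² = 14.0000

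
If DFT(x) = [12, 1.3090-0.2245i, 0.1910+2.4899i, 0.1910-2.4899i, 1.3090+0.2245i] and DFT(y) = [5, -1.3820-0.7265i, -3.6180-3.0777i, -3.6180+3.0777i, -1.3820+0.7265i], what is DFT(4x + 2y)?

By linearity: DFT(4x + 2y) = 4·DFT(x) + 2·DFT(y)
= 4·[12, 1.3090-0.2245i, 0.1910+2.4899i, 0.1910-2.4899i, 1.3090+0.2245i] + 2·[5, -1.3820-0.7265i, -3.6180-3.0777i, -3.6180+3.0777i, -1.3820+0.7265i]

Computing element-wise:
Z[0] = 4·(12) + 2·(5) = 58
Z[1] = 4·(1.3090-0.2245i) + 2·(-1.3820-0.7265i) = 2.4720-2.3510i
Z[2] = 4·(0.1910+2.4899i) + 2·(-3.6180-3.0777i) = -6.4720+3.8042i
Z[3] = 4·(0.1910-2.4899i) + 2·(-3.6180+3.0777i) = -6.4720-3.8042i
Z[4] = 4·(1.3090+0.2245i) + 2·(-1.3820+0.7265i) = 2.4720+2.3510i

DFT(4x + 2y) = 4·X + 2·Y = [58, 2.4720-2.3510i, -6.4720+3.8042i, -6.4720-3.8042i, 2.4720+2.3510i]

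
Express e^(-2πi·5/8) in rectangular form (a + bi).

ω_8^5 = e^(-2πi·5/8)
= cos(-2π·5/8) + i·sin(-2π·5/8)
= cos(-10π/8) + i·sin(-10π/8)

ω_8^5 = cos(-10π/8) + i·sin(-10π/8) = -0.7071+0.7071i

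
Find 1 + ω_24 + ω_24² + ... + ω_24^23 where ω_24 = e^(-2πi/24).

Sum of all nth roots of unity equals 0 for n > 1 (geometric series with r ≠ 1).

0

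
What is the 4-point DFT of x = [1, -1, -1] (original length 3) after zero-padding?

Original 3-point DFT: [-1, 2, 2]
Zero-padded 4-point DFT provides frequency interpolation.

DFT_4([x, 0, ...]) = [-1, 2+1i, 1, 2-1i]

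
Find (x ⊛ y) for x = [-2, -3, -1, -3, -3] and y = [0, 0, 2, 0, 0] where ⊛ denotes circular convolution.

(x ⊛ y)[n] = Σ(m=0 to 4) x[m] · y[(n-m) mod 5]

Computing each output sample:
(x ⊛ y)[0] = -6
(x ⊛ y)[1] = -6
(x ⊛ y)[2] = -4
(x ⊛ y)[3] = -6
(x ⊛ y)[4] = -2

x ⊛ y = [-6, -6, -4, -6, -2]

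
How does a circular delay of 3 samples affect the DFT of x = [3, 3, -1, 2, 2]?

Time shift by 3: X_shifted[k] = ω_5^(3k) · X[k]
Shifted x = [-1, 2, 2, 3, 3]

DFT(x[n-3]) = [9, -3.5000+1.5388i, -3.5000-0.3633i, -3.5000+0.3633i, -3.5000-1.5388i]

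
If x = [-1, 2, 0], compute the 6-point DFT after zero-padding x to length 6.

Original 3-point DFT: [1, -2.0000-1.7321i, -2.0000+1.7321i]
Zero-padded 6-point DFT provides frequency interpolation.

DFT_6([x, 0, ...]) = [1, -1.7321i, -2.0000-1.7321i, -3, -2.0000+1.7321i, 1.7321i]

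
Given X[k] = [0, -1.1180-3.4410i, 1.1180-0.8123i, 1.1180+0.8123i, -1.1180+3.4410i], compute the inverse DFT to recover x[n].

x[n] = (1/5) Σ(k=0 to 4) X[k] · e^(2πikn/5)

Computing each x[n]:
x[0] = 0
x[1] = 1
x[2] = 1
x[3] = 0
x[4] = -2

x = [0, 1, 1, 0, -2]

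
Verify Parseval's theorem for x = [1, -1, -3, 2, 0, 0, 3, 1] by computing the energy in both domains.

Time domain:
Σ|x[n]|² = |1|² + |-1|² + |-3|² + |2|² + |0|² + |0|² + |3|² + |1|² = 25.0000

Frequency domain:
(1/8)Σ|X[k]|² = (1/8)(|3|² + |-0.4142+6.0000i|² + |1+4i|² + |2.4142-6.0000i|² + |-1|² + |2.4142+6.0000i|² + |1-4i|² + |-0.4142-6.0000i|²) = (1/8)·200.0000 = 25.0000

Both sides agree, confirming Parseval's theorem.

Σ|x[n]|² = (1/N)Σ|X[k]|² = 25.0000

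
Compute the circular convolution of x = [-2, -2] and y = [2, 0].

(x ⊛ y)[n] = Σ(m=0 to 1) x[m] · y[(n-m) mod 2]

Computing each output sample:
(x ⊛ y)[0] = -4
(x ⊛ y)[1] = -4

x ⊛ y = [-4, -4]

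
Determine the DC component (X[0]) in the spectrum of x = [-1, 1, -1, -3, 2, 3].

X[0] = Σ(n=0 to 5) x[n] · ω_6^0 = Σ x[n]
= (-1) + (1) + (-1) + (-3) + (2) + (3)

X[0] = 1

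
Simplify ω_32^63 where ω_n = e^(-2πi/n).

Since ω_32^32 = 1, powers reduce modulo 32.
63 mod 32 = 31
So ω_32^63 = ω_32^31 = e^(-2πi·31/32)

ω_32^63 = ω_32^31 = 0.9808+0.1951i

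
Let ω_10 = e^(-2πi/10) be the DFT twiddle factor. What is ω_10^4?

ω_10^4 = e^(-2πi·4/10)
= cos(-2π·4/10) + i·sin(-2π·4/10)
= cos(-8π/10) + i·sin(-8π/10)

ω_10^4 = cos(-8π/10) + i·sin(-8π/10) = -0.8090-0.5878i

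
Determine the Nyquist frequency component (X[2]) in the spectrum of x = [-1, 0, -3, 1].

X[2] = Σ(n=0 to 3) x[n] · ω_4^(2n) where ω_4 = e^(-2πi/4)
= (-1)·ω_4^0 + (0)·ω_4^2 + (-3)·ω_4^4 + (1)·ω_4^6

X[2] = -5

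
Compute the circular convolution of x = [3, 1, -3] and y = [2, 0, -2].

(x ⊛ y)[n] = Σ(m=0 to 2) x[m] · y[(n-m) mod 3]

Computing each output sample:
(x ⊛ y)[0] = 4
(x ⊛ y)[1] = 8
(x ⊛ y)[2] = -12

x ⊛ y = [4, 8, -12]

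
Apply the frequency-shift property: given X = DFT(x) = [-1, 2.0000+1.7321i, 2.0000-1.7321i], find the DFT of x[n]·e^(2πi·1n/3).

Modulation property: DFT(ω_3^(-1n)·x[n]) = X[(k-1) mod 3], so circularly shift X by 1 positions.

X[k-1] = [2.0000-1.7321i, -1, 2.0000+1.7321i]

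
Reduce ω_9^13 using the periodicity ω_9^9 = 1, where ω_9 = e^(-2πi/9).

Since ω_9^9 = 1, powers reduce modulo 9.
13 mod 9 = 4
So ω_9^13 = ω_9^4 = e^(-2πi·4/9)

ω_9^13 = ω_9^4 = -0.9397-0.3420i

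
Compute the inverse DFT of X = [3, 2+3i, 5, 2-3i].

x[n] = (1/4) Σ(k=0 to 3) X[k] · e^(2πikn/4)

Computing each x[n]:
x[0] = 3
x[1] = -2
x[2] = 1
x[3] = 1

x = [3, -2, 1, 1]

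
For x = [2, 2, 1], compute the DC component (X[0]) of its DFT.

X[0] = Σ(n=0 to 2) x[n] · ω_3^0 = Σ x[n]
= (2) + (2) + (1)

X[0] = 5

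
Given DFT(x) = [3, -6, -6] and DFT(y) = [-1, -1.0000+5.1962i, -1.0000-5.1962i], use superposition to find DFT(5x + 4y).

By linearity: DFT(5x + 4y) = 5·DFT(x) + 4·DFT(y)
= 5·[3, -6, -6] + 4·[-1, -1.0000+5.1962i, -1.0000-5.1962i]

Computing element-wise:
Z[0] = 5·(3) + 4·(-1) = 11
Z[1] = 5·(-6) + 4·(-1.0000+5.1962i) = -34.0000+20.7848i
Z[2] = 5·(-6) + 4·(-1.0000-5.1962i) = -34.0000-20.7848i

DFT(5x + 4y) = 5·X + 4·Y = [11, -34.0000+20.7848i, -34.0000-20.7848i]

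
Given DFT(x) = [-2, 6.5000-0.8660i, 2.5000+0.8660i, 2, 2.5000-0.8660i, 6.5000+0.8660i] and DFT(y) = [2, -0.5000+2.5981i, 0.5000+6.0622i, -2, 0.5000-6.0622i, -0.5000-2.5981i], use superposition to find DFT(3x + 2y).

By linearity: DFT(3x + 2y) = 3·DFT(x) + 2·DFT(y)
= 3·[-2, 6.5000-0.8660i, 2.5000+0.8660i, 2, 2.5000-0.8660i, 6.5000+0.8660i] + 2·[2, -0.5000+2.5981i, 0.5000+6.0622i, -2, 0.5000-6.0622i, -0.5000-2.5981i]

Computing element-wise:
Z[0] = 3·(-2) + 2·(2) = -2
Z[1] = 3·(6.5000-0.8660i) + 2·(-0.5000+2.5981i) = 18.5000+2.5982i
Z[2] = 3·(2.5000+0.8660i) + 2·(0.5000+6.0622i) = 8.5000+14.7224i
Z[3] = 3·(2) + 2·(-2) = 2
Z[4] = 3·(2.5000-0.8660i) + 2·(0.5000-6.0622i) = 8.5000-14.7224i
Z[5] = 3·(6.5000+0.8660i) + 2·(-0.5000-2.5981i) = 18.5000-2.5982i

DFT(3x + 2y) = 3·X + 2·Y = [-2, 18.5000+2.5982i, 8.5000+14.7224i, 2, 8.5000-14.7224i, 18.5000-2.5982i]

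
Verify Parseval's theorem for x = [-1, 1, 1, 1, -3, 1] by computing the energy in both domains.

Time domain:
Σ|x[n]|² = |-1|² + |1|² + |1|² + |1|² + |-3|² + |1|² = 14.0000

Frequency domain:
(1/6)Σ|X[k]|² = (1/6)(|0|² + |-3.4641i|² + |3.4641i|² + |-6|² + |-3.4641i|² + |3.4641i|²) = (1/6)·84.0000 = 14.0000

Both sides agree, confirming Parseval's theorem.

Σ|x[n]|² = (1/N)Σ|X[k]|² = 14.0000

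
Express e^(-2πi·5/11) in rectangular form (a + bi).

ω_11^5 = e^(-2πi·5/11)
= cos(-2π·5/11) + i·sin(-2π·5/11)
= cos(-10π/11) + i·sin(-10π/11)

ω_11^5 = cos(-10π/11) + i·sin(-10π/11) = -0.9595-0.2817i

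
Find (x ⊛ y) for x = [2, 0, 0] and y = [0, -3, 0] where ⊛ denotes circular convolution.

(x ⊛ y)[n] = Σ(m=0 to 2) x[m] · y[(n-m) mod 3]

Computing each output sample:
(x ⊛ y)[0] = 0
(x ⊛ y)[1] = -6
(x ⊛ y)[2] = 0

x ⊛ y = [0, -6, 0]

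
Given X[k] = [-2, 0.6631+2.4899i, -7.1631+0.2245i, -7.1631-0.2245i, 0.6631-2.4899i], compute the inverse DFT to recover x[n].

x[n] = (1/5) Σ(k=0 to 4) X[k] · e^(2πikn/5)

Computing each x[n]:
x[0] = -3
x[1] = 1
x[2] = -2
x[3] = -1
x[4] = 3

x = [-3, 1, -2, -1, 3]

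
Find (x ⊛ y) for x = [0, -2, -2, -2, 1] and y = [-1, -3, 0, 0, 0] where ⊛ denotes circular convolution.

(x ⊛ y)[n] = Σ(m=0 to 4) x[m] · y[(n-m) mod 5]

Computing each output sample:
(x ⊛ y)[0] = -3
(x ⊛ y)[1] = 2
(x ⊛ y)[2] = 8
(x ⊛ y)[3] = 8
(x ⊛ y)[4] = 5

x ⊛ y = [-3, 2, 8, 8, 5]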